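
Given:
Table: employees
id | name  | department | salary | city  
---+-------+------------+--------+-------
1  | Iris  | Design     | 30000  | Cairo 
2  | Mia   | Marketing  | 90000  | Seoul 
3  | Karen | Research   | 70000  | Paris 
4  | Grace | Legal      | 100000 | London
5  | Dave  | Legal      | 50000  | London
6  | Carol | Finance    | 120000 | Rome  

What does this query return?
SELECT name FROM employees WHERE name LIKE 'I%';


LIKE 'I%' matches names starting with 'I'
Matching: 1

1 rows:
Iris


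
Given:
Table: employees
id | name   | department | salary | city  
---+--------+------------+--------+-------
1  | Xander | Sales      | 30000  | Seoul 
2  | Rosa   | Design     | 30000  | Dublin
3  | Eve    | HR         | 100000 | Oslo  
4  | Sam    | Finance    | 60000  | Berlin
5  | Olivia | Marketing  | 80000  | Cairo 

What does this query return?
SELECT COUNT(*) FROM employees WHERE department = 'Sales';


Counting rows where department = 'Sales'
  Xander -> MATCH


1


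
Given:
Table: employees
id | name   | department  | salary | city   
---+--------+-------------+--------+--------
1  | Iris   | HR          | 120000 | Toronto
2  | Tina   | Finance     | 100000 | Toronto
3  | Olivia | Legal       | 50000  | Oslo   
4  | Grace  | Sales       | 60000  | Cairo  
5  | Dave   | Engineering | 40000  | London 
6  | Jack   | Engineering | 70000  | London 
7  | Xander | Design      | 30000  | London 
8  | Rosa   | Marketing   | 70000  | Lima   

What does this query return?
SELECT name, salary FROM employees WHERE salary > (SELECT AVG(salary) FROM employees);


Subquery: AVG(salary) = 67500.0
Filtering: salary > 67500.0
  Iris (120000) -> MATCH
  Tina (100000) -> MATCH
  Jack (70000) -> MATCH
  Rosa (70000) -> MATCH


4 rows:
Iris, 120000
Tina, 100000
Jack, 70000
Rosa, 70000


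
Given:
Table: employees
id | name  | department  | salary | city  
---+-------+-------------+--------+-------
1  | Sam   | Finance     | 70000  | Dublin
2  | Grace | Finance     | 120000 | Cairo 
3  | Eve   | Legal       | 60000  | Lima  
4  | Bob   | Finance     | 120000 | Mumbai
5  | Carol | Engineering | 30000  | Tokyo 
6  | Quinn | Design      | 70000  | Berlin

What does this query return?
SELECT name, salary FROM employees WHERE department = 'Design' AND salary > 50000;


Filtering: department = 'Design' AND salary > 50000
Matching: 1 rows

1 rows:
Quinn, 70000


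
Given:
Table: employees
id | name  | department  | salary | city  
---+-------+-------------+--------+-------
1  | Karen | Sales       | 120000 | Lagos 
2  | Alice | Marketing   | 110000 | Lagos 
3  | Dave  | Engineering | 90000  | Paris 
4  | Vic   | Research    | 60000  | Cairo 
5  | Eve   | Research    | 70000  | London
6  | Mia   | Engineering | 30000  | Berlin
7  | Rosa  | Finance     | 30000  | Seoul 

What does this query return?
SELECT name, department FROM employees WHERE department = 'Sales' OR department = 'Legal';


Filtering: department = 'Sales' OR 'Legal'
Matching: 1 rows

1 rows:
Karen, Sales


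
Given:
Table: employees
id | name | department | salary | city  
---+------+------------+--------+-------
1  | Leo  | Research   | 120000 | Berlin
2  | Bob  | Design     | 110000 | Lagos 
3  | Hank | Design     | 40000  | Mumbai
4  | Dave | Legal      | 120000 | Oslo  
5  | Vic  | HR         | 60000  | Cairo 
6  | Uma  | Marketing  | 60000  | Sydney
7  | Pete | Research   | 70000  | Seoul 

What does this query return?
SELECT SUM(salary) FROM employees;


SUM(salary) = 120000 + 110000 + 40000 + 120000 + 60000 + 60000 + 70000 = 580000

580000


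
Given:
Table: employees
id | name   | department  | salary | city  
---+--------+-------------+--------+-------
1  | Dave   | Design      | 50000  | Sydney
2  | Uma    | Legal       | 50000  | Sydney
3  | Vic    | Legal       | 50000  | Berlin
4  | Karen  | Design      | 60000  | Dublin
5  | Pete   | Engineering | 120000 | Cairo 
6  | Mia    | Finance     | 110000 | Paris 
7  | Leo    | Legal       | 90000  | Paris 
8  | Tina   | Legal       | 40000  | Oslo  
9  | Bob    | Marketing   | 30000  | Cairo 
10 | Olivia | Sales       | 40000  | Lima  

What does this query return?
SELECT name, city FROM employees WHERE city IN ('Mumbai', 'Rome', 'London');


Filtering: city IN ('Mumbai', 'Rome', 'London')
Matching: 0 rows

Empty result set (0 rows)


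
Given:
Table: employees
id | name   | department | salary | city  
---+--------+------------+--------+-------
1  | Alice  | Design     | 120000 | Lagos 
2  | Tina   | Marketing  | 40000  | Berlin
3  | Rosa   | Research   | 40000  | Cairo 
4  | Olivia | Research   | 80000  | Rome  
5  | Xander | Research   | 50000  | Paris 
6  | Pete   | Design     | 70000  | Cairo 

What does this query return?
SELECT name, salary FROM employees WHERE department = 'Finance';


Filtering: department = 'Finance'
Matching rows: 0

Empty result set (0 rows)


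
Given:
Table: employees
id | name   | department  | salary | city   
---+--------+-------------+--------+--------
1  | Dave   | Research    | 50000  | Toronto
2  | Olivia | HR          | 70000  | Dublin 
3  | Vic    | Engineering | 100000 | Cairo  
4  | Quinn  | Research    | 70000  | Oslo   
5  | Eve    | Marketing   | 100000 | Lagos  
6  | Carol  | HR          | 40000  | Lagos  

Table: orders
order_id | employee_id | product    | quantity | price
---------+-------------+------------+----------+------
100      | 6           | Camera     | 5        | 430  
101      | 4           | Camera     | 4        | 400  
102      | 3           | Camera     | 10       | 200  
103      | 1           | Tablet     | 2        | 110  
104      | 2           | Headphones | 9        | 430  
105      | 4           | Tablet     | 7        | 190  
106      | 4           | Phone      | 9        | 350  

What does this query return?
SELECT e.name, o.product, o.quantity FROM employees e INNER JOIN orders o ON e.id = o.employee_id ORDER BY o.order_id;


Joining employees.id = orders.employee_id:
  employee Carol (id=6) -> order Camera
  employee Quinn (id=4) -> order Camera
  employee Vic (id=3) -> order Camera
  employee Dave (id=1) -> order Tablet
  employee Olivia (id=2) -> order Headphones
  employee Quinn (id=4) -> order Tablet
  employee Quinn (id=4) -> order Phone


7 rows:
Carol, Camera, 5
Quinn, Camera, 4
Vic, Camera, 10
Dave, Tablet, 2
Olivia, Headphones, 9
Quinn, Tablet, 7
Quinn, Phone, 9


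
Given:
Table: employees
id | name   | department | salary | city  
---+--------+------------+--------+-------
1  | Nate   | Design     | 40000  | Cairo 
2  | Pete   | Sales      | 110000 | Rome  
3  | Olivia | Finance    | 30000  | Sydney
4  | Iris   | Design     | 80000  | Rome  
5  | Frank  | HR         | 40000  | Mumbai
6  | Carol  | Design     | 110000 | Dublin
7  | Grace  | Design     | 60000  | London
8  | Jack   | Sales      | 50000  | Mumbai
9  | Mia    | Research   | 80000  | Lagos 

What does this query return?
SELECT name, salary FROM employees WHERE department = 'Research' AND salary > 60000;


Filtering: department = 'Research' AND salary > 60000
Matching: 1 rows

1 rows:
Mia, 80000


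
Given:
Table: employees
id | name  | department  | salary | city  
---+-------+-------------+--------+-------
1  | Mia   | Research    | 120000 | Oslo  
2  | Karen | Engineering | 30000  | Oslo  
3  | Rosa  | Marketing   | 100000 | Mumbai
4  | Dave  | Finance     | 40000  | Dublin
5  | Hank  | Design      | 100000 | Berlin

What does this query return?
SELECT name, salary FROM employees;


Projecting columns: name, salary

5 rows:
Mia, 120000
Karen, 30000
Rosa, 100000
Dave, 40000
Hank, 100000


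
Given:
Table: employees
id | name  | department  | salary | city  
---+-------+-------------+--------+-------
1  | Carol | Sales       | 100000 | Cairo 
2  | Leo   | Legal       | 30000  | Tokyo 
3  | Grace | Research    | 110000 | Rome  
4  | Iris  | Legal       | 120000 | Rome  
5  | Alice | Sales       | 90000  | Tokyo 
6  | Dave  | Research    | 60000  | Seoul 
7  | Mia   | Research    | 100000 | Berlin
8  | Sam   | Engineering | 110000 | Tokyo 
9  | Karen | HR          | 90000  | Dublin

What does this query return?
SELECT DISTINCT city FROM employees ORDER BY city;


All 'city' values (row order): Cairo, Tokyo, Rome, Rome, Tokyo, Seoul, Berlin, Tokyo, Dublin
Removing duplicates leaves 6 unique value(s).

6 values:
Berlin
Cairo
Dublin
Rome
Seoul
Tokyo


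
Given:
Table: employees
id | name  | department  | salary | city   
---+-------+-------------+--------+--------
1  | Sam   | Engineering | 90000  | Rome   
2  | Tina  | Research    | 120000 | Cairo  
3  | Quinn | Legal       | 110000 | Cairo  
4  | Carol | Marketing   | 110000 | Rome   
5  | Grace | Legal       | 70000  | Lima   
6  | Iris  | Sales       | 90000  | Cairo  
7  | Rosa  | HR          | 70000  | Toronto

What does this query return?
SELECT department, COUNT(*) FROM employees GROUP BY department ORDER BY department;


Assigning each row to its department group:
  Sam -> Engineering
  Tina -> Research
  Quinn -> Legal
  Carol -> Marketing
  Grace -> Legal
  Iris -> Sales
  Rosa -> HR


6 groups:
Engineering, 1
HR, 1
Legal, 2
Marketing, 1
Research, 1
Sales, 1


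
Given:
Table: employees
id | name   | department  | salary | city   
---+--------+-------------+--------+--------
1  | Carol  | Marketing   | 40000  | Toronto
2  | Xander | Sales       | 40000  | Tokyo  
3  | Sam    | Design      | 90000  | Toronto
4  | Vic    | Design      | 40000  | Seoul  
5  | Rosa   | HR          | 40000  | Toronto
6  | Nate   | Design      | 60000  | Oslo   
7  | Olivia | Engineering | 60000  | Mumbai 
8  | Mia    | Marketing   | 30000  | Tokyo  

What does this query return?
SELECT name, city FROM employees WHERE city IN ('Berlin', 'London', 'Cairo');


Filtering: city IN ('Berlin', 'London', 'Cairo')
Matching: 0 rows

Empty result set (0 rows)


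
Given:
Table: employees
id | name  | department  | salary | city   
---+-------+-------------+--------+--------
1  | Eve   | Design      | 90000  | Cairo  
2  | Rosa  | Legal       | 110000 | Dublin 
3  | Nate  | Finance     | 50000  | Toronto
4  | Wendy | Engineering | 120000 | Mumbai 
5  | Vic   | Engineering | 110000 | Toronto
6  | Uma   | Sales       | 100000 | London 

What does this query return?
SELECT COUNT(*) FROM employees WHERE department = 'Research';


Counting rows where department = 'Research'


0


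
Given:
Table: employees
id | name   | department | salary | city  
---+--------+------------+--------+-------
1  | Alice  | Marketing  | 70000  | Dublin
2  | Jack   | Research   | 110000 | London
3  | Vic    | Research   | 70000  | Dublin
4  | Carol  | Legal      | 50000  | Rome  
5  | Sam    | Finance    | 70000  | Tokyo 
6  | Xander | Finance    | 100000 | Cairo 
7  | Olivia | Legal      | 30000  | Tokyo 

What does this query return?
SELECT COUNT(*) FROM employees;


COUNT(*) counts all rows

7


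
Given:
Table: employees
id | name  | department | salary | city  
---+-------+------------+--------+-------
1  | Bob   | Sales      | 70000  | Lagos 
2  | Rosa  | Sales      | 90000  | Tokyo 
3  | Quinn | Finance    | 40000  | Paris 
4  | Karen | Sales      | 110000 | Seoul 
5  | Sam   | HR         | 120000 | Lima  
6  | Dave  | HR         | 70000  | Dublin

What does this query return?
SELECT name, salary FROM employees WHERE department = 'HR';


Filtering: department = 'HR'
Matching rows: 2

2 rows:
Sam, 120000
Dave, 70000


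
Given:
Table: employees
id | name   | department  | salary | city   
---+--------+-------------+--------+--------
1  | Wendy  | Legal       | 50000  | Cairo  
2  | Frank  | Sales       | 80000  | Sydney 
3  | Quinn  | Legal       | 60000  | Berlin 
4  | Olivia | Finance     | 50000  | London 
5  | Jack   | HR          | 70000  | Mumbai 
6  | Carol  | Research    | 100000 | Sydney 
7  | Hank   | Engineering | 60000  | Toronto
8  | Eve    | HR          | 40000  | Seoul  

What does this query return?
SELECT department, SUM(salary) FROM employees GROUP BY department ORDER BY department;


Summing salary within each department:
  Engineering: 60000 = 60000
  Finance: 50000 = 50000
  HR: 70000 + 40000 = 110000
  Legal: 50000 + 60000 = 110000
  Research: 100000 = 100000
  Sales: 80000 = 80000


6 groups:
Engineering, 60000
Finance, 50000
HR, 110000
Legal, 110000
Research, 100000
Sales, 80000


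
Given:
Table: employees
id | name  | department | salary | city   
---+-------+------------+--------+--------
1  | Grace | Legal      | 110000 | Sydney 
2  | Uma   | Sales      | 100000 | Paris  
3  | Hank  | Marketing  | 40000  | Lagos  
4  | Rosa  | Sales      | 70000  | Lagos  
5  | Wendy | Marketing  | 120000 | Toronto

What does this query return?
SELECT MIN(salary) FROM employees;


Salaries: 110000, 100000, 40000, 70000, 120000
MIN = 40000

40000


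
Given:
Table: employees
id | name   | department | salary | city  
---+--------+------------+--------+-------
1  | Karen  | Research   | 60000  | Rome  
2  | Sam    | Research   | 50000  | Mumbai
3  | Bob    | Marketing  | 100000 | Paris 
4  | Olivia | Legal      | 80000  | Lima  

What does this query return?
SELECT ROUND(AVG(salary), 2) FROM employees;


SUM(salary) = 290000
COUNT = 4
ROUND(AVG, 2) = ROUND(290000 / 4, 2) = 72500.0

72500.0


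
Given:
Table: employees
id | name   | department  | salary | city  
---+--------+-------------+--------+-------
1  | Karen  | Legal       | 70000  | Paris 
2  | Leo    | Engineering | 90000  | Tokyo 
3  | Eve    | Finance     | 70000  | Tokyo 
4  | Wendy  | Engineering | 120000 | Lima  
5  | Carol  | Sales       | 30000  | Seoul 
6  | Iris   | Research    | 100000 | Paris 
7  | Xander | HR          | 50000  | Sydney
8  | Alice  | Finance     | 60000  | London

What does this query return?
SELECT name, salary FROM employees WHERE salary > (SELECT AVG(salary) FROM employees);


Subquery: AVG(salary) = 73750.0
Filtering: salary > 73750.0
  Leo (90000) -> MATCH
  Wendy (120000) -> MATCH
  Iris (100000) -> MATCH


3 rows:
Leo, 90000
Wendy, 120000
Iris, 100000


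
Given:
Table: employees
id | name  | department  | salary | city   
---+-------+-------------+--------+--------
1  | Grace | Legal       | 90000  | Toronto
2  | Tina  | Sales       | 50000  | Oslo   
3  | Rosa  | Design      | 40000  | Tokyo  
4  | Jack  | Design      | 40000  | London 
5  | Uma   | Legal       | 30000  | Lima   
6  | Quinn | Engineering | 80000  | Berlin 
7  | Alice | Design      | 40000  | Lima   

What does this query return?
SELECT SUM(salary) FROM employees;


SUM(salary) = 90000 + 50000 + 40000 + 40000 + 30000 + 80000 + 40000 = 370000

370000


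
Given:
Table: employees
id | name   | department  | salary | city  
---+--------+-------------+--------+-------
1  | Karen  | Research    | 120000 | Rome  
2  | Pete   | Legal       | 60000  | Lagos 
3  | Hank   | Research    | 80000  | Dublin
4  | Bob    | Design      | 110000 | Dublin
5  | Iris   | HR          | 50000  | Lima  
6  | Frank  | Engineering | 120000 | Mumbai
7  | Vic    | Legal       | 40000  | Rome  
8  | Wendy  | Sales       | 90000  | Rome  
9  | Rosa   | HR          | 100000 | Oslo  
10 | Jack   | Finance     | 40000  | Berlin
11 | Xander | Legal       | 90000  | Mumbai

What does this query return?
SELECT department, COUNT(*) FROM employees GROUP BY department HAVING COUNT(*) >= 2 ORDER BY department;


Groups with count >= 2:
  HR: 2 -> PASS
  Legal: 3 -> PASS
  Research: 2 -> PASS
  Design: 1 -> filtered out
  Engineering: 1 -> filtered out
  Finance: 1 -> filtered out
  Sales: 1 -> filtered out


3 groups:
HR, 2
Legal, 3
Research, 2


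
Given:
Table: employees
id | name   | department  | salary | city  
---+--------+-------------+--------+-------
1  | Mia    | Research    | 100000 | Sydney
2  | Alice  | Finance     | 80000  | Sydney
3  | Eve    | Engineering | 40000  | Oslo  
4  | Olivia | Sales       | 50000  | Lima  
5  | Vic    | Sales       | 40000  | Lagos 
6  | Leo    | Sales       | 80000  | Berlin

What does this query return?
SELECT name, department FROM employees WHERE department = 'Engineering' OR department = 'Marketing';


Filtering: department = 'Engineering' OR 'Marketing'
Matching: 1 rows

1 rows:
Eve, Engineering


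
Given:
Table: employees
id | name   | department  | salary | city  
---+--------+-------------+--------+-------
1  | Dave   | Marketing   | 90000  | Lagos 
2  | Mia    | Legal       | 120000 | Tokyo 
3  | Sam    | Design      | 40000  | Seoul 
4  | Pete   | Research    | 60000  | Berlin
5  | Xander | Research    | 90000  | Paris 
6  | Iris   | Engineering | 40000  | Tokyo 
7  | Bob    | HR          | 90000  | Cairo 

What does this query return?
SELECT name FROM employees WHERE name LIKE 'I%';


LIKE 'I%' matches names starting with 'I'
Matching: 1

1 rows:
Iris


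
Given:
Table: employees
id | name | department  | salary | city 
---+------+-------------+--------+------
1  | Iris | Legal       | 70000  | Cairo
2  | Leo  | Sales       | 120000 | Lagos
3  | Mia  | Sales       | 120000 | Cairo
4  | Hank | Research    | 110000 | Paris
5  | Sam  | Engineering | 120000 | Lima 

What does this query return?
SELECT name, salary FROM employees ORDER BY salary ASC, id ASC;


Sorting by salary ASC, then id ASC for ties

5 rows:
Iris, 70000
Hank, 110000
Leo, 120000
Mia, 120000
Sam, 120000


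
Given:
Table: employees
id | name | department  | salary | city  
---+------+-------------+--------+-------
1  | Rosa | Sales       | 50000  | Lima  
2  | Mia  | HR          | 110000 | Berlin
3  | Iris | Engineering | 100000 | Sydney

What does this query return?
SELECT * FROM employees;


SELECT * returns all 3 rows with all columns

3 rows:
1, Rosa, Sales, 50000, Lima
2, Mia, HR, 110000, Berlin
3, Iris, Engineering, 100000, Sydney


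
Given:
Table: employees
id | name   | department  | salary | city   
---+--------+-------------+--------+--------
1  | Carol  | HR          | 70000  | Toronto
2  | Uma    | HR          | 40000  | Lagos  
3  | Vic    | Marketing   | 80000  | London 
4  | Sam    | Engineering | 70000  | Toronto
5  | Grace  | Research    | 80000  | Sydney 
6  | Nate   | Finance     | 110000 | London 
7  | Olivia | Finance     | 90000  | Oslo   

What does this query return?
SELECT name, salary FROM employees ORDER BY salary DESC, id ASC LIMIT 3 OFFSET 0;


Sort by salary DESC (id ASC tiebreak), then skip 0 and take 3
Rows 1 through 3

3 rows:
Nate, 110000
Olivia, 90000
Vic, 80000


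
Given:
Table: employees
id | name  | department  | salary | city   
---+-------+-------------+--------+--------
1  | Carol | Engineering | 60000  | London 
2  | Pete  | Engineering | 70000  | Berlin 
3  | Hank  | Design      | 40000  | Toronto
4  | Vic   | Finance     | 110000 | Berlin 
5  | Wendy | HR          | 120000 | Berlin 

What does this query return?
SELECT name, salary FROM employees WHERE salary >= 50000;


Filtering: salary >= 50000
Matching: 4 rows

4 rows:
Carol, 60000
Pete, 70000
Vic, 110000
Wendy, 120000


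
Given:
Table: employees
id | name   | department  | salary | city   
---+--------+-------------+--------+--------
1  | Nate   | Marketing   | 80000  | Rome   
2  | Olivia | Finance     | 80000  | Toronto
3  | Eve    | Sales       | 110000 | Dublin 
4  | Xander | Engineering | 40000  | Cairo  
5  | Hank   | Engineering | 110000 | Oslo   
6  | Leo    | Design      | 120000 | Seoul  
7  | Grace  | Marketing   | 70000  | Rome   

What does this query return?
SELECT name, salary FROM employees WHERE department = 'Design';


Filtering: department = 'Design'
Matching rows: 1

1 rows:
Leo, 120000


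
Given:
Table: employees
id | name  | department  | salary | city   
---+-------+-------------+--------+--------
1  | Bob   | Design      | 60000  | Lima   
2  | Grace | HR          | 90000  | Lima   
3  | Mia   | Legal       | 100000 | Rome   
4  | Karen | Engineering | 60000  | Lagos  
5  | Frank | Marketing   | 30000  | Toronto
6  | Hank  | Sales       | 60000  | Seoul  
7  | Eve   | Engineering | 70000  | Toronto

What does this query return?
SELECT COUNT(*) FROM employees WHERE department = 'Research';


Counting rows where department = 'Research'


0


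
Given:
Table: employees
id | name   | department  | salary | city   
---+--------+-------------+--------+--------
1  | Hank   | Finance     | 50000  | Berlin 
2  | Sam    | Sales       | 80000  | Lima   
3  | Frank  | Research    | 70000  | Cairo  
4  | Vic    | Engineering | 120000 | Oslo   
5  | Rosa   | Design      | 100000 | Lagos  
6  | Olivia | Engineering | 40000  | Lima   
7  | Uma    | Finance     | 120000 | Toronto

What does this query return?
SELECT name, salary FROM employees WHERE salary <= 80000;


Filtering: salary <= 80000
Matching: 4 rows

4 rows:
Hank, 50000
Sam, 80000
Frank, 70000
Olivia, 40000


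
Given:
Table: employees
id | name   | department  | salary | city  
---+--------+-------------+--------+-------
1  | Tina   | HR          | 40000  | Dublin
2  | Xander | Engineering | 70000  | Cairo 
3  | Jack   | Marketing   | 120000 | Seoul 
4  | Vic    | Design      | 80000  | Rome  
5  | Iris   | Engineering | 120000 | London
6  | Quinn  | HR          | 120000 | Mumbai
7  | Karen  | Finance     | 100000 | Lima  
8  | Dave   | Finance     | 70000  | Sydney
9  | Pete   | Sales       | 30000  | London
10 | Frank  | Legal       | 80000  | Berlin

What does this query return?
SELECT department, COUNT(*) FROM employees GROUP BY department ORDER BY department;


Assigning each row to its department group:
  Tina -> HR
  Xander -> Engineering
  Jack -> Marketing
  Vic -> Design
  Iris -> Engineering
  Quinn -> HR
  Karen -> Finance
  Dave -> Finance
  Pete -> Sales
  Frank -> Legal


7 groups:
Design, 1
Engineering, 2
Finance, 2
HR, 2
Legal, 1
Marketing, 1
Sales, 1


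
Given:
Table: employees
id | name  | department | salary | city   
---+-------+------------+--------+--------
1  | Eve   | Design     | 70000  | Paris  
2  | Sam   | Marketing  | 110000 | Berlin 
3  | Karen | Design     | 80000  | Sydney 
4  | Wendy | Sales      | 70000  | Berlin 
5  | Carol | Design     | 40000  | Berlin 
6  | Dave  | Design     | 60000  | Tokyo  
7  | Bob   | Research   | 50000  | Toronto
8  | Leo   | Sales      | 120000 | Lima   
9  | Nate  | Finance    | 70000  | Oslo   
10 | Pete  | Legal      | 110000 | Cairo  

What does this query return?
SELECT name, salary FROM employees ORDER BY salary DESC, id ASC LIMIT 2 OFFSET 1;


Sort by salary DESC (id ASC tiebreak), then skip 1 and take 2
Rows 2 through 3

2 rows:
Sam, 110000
Pete, 110000


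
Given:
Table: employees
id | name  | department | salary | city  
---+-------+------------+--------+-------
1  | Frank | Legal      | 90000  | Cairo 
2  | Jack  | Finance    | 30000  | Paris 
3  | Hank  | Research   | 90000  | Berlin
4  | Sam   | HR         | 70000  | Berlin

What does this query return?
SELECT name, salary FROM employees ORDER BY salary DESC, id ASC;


Sorting by salary DESC, then id ASC for ties

4 rows:
Frank, 90000
Hank, 90000
Sam, 70000
Jack, 30000


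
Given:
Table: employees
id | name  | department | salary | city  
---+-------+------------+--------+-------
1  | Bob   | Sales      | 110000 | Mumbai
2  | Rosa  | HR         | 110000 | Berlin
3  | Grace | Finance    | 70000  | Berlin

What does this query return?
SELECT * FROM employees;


SELECT * returns all 3 rows with all columns

3 rows:
1, Bob, Sales, 110000, Mumbai
2, Rosa, HR, 110000, Berlin
3, Grace, Finance, 70000, Berlin


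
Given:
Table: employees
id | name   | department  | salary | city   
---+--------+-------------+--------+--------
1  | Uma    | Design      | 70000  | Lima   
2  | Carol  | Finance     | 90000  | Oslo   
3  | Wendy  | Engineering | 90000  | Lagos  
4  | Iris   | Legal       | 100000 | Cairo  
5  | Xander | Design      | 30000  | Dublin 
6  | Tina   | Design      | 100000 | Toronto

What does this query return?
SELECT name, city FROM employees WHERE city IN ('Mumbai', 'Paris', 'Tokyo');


Filtering: city IN ('Mumbai', 'Paris', 'Tokyo')
Matching: 0 rows

Empty result set (0 rows)


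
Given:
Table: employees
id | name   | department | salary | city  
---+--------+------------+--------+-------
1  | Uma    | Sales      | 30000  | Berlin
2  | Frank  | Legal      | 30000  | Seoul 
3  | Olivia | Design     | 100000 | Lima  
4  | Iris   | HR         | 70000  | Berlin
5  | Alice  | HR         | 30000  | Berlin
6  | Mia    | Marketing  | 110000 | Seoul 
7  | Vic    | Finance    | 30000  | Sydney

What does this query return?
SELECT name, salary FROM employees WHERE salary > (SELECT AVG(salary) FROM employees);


Subquery: AVG(salary) = 57142.86
Filtering: salary > 57142.86
  Olivia (100000) -> MATCH
  Iris (70000) -> MATCH
  Mia (110000) -> MATCH


3 rows:
Olivia, 100000
Iris, 70000
Mia, 110000


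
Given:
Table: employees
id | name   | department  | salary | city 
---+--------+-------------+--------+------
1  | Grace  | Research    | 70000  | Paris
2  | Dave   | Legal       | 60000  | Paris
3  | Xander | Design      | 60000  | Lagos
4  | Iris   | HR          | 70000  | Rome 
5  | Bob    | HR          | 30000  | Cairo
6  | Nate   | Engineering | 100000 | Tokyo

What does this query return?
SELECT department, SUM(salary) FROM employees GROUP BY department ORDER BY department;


Summing salary within each department:
  Design: 60000 = 60000
  Engineering: 100000 = 100000
  HR: 70000 + 30000 = 100000
  Legal: 60000 = 60000
  Research: 70000 = 70000


5 groups:
Design, 60000
Engineering, 100000
HR, 100000
Legal, 60000
Research, 70000


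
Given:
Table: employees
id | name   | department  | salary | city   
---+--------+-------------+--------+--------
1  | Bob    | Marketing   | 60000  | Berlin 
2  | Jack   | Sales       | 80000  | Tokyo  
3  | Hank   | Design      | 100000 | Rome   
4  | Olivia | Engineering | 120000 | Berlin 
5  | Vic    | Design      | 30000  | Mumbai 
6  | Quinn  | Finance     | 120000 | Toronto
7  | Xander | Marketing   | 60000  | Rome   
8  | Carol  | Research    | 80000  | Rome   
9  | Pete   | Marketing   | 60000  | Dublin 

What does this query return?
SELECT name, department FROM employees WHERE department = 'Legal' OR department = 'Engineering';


Filtering: department = 'Legal' OR 'Engineering'
Matching: 1 rows

1 rows:
Olivia, Engineering


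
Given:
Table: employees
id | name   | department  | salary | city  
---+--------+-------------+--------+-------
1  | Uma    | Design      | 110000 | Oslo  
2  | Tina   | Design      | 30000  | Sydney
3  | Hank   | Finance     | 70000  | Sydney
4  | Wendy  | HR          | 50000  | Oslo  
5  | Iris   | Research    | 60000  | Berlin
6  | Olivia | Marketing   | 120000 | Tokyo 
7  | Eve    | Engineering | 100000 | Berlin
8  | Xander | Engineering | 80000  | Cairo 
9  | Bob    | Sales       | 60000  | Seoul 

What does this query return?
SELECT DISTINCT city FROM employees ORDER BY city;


All 'city' values (row order): Oslo, Sydney, Sydney, Oslo, Berlin, Tokyo, Berlin, Cairo, Seoul
Removing duplicates leaves 6 unique value(s).

6 values:
Berlin
Cairo
Oslo
Seoul
Sydney
Tokyo


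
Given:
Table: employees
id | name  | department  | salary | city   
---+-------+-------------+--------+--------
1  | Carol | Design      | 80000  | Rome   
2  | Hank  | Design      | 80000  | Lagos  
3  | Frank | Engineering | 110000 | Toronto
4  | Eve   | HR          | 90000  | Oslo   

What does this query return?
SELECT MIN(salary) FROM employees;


Salaries: 80000, 80000, 110000, 90000
MIN = 80000

80000


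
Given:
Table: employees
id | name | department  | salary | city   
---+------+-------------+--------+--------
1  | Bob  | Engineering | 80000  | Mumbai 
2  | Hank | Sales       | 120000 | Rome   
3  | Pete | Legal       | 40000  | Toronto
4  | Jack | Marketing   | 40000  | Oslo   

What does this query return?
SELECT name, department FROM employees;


Projecting columns: name, department

4 rows:
Bob, Engineering
Hank, Sales
Pete, Legal
Jack, Marketing


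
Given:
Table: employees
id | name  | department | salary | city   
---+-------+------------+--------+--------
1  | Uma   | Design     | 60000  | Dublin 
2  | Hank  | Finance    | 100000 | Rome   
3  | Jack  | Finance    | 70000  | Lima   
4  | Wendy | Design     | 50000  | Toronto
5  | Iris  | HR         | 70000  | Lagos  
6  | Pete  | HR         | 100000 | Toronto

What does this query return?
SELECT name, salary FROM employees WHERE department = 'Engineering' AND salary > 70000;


Filtering: department = 'Engineering' AND salary > 70000
Matching: 0 rows

Empty result set (0 rows)


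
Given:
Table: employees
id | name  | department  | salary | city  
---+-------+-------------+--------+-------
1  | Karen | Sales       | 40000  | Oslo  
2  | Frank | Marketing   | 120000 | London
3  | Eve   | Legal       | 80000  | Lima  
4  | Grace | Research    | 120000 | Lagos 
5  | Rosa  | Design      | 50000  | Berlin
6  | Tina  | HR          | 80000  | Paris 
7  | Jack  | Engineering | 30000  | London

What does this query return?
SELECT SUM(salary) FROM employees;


SUM(salary) = 40000 + 120000 + 80000 + 120000 + 50000 + 80000 + 30000 = 520000

520000


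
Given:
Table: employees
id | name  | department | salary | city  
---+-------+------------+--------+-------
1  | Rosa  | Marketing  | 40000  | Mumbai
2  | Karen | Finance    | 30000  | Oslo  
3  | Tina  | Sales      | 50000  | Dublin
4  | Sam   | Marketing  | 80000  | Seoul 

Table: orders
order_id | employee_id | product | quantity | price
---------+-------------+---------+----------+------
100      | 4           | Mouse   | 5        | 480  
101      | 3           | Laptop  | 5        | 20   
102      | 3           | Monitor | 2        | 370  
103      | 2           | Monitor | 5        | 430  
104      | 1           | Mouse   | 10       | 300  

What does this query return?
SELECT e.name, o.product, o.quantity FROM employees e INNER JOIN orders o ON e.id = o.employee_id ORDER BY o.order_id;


Joining employees.id = orders.employee_id:
  employee Sam (id=4) -> order Mouse
  employee Tina (id=3) -> order Laptop
  employee Tina (id=3) -> order Monitor
  employee Karen (id=2) -> order Monitor
  employee Rosa (id=1) -> order Mouse


5 rows:
Sam, Mouse, 5
Tina, Laptop, 5
Tina, Monitor, 2
Karen, Monitor, 5
Rosa, Mouse, 10


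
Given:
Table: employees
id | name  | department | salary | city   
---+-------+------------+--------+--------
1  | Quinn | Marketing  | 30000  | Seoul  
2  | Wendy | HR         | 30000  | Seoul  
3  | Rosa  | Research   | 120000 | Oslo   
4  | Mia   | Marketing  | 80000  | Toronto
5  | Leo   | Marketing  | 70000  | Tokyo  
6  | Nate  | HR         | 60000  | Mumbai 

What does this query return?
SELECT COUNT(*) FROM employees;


COUNT(*) counts all rows

6


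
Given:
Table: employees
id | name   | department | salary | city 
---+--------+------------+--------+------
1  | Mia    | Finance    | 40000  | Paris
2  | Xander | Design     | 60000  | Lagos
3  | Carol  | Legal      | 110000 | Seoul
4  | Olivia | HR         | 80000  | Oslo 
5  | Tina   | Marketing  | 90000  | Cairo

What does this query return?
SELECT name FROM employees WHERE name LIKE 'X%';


LIKE 'X%' matches names starting with 'X'
Matching: 1

1 rows:
Xander


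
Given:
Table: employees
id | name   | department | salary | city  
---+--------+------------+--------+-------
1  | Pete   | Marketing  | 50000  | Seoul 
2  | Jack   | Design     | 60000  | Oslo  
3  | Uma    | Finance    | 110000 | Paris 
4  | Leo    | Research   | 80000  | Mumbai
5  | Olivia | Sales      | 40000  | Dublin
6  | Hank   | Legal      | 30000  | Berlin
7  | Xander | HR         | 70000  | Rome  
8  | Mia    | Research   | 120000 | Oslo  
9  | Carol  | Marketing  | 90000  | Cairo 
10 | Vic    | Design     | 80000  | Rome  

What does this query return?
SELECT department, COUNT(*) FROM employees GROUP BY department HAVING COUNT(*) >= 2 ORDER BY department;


Groups with count >= 2:
  Design: 2 -> PASS
  Marketing: 2 -> PASS
  Research: 2 -> PASS
  Finance: 1 -> filtered out
  HR: 1 -> filtered out
  Legal: 1 -> filtered out
  Sales: 1 -> filtered out


3 groups:
Design, 2
Marketing, 2
Research, 2


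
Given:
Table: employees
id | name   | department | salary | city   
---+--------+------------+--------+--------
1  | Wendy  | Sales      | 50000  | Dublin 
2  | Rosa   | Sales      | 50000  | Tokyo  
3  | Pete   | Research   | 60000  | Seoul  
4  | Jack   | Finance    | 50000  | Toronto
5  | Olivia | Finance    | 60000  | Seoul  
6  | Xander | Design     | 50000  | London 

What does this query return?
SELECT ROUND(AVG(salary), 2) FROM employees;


SUM(salary) = 320000
COUNT = 6
ROUND(AVG, 2) = ROUND(320000 / 6, 2) = 53333.33

53333.33


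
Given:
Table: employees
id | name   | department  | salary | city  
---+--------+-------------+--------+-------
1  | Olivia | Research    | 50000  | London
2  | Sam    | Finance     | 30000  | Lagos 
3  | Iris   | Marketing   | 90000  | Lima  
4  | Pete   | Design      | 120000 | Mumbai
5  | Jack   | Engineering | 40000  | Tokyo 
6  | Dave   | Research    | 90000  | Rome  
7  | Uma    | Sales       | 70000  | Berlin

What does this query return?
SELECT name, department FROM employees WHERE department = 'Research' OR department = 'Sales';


Filtering: department = 'Research' OR 'Sales'
Matching: 3 rows

3 rows:
Olivia, Research
Dave, Research
Uma, Sales


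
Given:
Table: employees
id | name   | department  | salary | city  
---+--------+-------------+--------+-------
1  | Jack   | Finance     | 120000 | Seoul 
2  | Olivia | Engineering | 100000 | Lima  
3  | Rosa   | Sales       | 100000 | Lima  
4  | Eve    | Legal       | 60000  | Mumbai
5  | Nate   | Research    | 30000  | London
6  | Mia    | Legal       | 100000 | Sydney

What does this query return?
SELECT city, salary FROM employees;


Projecting columns: city, salary

6 rows:
Seoul, 120000
Lima, 100000
Lima, 100000
Mumbai, 60000
London, 30000
Sydney, 100000


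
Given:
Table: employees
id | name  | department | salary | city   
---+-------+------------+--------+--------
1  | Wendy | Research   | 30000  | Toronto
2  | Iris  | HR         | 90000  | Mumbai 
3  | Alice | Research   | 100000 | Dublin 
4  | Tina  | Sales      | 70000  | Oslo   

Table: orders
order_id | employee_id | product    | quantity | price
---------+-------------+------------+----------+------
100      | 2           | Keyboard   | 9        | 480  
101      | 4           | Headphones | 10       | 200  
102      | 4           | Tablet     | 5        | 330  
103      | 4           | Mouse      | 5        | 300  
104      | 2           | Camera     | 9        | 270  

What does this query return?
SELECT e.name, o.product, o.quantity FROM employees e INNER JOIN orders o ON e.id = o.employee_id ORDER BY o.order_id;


Joining employees.id = orders.employee_id:
  employee Iris (id=2) -> order Keyboard
  employee Tina (id=4) -> order Headphones
  employee Tina (id=4) -> order Tablet
  employee Tina (id=4) -> order Mouse
  employee Iris (id=2) -> order Camera


5 rows:
Iris, Keyboard, 9
Tina, Headphones, 10
Tina, Tablet, 5
Tina, Mouse, 5
Iris, Camera, 9


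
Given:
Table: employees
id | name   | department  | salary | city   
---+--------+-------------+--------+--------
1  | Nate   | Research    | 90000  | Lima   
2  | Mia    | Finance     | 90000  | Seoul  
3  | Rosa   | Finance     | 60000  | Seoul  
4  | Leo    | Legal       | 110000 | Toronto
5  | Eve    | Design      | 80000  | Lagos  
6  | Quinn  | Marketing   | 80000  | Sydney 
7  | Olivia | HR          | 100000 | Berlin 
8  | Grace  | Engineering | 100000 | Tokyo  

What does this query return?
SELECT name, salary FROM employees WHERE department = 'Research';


Filtering: department = 'Research'
Matching rows: 1

1 rows:
Nate, 90000


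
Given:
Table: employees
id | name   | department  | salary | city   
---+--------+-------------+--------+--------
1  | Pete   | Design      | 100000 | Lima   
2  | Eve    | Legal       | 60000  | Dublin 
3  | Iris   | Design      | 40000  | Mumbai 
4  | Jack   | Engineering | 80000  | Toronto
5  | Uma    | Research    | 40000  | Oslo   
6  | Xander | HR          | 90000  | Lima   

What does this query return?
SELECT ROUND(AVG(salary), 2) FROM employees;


SUM(salary) = 410000
COUNT = 6
ROUND(AVG, 2) = ROUND(410000 / 6, 2) = 68333.33

68333.33


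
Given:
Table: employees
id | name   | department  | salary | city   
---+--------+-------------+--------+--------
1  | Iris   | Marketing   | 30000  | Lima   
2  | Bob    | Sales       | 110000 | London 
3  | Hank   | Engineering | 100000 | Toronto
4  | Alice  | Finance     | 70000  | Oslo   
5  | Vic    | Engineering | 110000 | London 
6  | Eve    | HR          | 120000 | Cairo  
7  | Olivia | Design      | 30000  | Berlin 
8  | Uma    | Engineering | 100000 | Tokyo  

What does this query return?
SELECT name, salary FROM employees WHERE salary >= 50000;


Filtering: salary >= 50000
Matching: 6 rows

6 rows:
Bob, 110000
Hank, 100000
Alice, 70000
Vic, 110000
Eve, 120000
Uma, 100000


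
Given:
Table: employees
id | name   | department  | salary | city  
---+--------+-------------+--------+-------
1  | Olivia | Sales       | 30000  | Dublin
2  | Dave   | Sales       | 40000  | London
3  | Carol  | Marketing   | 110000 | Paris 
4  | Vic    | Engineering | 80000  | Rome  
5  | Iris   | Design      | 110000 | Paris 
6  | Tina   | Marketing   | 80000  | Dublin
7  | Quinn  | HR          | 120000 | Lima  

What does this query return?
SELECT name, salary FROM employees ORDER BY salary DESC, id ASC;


Sorting by salary DESC, then id ASC for ties

7 rows:
Quinn, 120000
Carol, 110000
Iris, 110000
Vic, 80000
Tina, 80000
Dave, 40000
Olivia, 30000


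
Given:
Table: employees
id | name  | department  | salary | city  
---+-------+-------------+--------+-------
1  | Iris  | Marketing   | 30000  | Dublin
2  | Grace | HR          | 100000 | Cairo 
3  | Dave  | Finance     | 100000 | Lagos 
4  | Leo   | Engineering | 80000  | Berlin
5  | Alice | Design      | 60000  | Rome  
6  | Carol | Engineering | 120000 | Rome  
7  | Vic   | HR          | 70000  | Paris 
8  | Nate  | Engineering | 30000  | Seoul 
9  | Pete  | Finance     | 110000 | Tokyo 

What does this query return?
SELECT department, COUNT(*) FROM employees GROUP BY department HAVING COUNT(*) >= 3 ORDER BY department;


Groups with count >= 3:
  Engineering: 3 -> PASS
  Design: 1 -> filtered out
  Finance: 2 -> filtered out
  HR: 2 -> filtered out
  Marketing: 1 -> filtered out


1 groups:
Engineering, 3


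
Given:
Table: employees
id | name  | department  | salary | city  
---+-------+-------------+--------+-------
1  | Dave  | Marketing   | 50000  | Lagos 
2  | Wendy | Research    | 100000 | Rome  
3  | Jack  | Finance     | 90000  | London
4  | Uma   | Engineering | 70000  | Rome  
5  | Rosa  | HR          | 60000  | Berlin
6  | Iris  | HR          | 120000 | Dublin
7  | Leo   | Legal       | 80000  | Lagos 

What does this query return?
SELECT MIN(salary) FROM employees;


Salaries: 50000, 100000, 90000, 70000, 60000, 120000, 80000
MIN = 50000

50000


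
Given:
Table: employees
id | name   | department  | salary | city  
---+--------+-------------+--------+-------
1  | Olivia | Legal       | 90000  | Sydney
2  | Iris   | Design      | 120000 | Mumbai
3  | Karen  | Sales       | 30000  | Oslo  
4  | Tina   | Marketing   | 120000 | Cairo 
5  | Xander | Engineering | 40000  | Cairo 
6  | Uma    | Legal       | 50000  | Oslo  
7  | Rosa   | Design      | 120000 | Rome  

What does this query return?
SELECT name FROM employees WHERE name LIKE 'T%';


LIKE 'T%' matches names starting with 'T'
Matching: 1

1 rows:
Tina


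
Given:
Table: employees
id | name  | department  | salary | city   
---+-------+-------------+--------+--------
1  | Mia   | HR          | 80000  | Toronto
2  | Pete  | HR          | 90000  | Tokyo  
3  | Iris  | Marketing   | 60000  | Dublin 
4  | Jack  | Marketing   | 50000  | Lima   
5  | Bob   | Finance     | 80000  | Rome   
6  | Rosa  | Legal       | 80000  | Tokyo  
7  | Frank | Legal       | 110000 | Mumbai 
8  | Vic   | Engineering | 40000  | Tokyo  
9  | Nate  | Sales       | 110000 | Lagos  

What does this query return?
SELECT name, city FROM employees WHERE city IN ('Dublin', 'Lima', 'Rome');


Filtering: city IN ('Dublin', 'Lima', 'Rome')
Matching: 3 rows

3 rows:
Iris, Dublin
Jack, Lima
Bob, Rome
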